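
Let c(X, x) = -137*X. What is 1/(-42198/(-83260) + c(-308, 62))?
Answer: 41630/1756640579 ≈ 2.3699e-5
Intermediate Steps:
1/(-42198/(-83260) + c(-308, 62)) = 1/(-42198/(-83260) - 137*(-308)) = 1/(-42198*(-1/83260) + 42196) = 1/(21099/41630 + 42196) = 1/(1756640579/41630) = 41630/1756640579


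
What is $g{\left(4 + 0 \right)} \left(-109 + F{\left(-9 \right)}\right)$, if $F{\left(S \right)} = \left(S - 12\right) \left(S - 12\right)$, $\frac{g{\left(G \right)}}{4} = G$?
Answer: $5312$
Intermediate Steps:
$g{\left(G \right)} = 4 G$
$F{\left(S \right)} = \left(-12 + S\right)^{2}$ ($F{\left(S \right)} = \left(-12 + S\right) \left(-12 + S\right) = \left(-12 + S\right)^{2}$)
$g{\left(4 + 0 \right)} \left(-109 + F{\left(-9 \right)}\right) = 4 \left(4 + 0\right) \left(-109 + \left(-12 - 9\right)^{2}\right) = 4 \cdot 4 \left(-109 + \left(-21\right)^{2}\right) = 16 \left(-109 + 441\right) = 16 \cdot 332 = 5312$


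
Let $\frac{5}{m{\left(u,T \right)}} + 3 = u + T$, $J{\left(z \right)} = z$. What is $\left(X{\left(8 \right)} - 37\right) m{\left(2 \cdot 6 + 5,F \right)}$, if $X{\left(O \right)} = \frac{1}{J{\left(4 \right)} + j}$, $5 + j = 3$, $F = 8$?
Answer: $- \frac{365}{44} \approx -8.2955$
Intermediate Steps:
$m{\left(u,T \right)} = \frac{5}{-3 + T + u}$ ($m{\left(u,T \right)} = \frac{5}{-3 + \left(u + T\right)} = \frac{5}{-3 + \left(T + u\right)} = \frac{5}{-3 + T + u}$)
$j = -2$ ($j = -5 + 3 = -2$)
$X{\left(O \right)} = \frac{1}{2}$ ($X{\left(O \right)} = \frac{1}{4 - 2} = \frac{1}{2}$)
$\left(X{\left(8 \right)} - 37\right) m{\left(2 \cdot 6 + 5,F \right)} = \left(\frac{1}{2} - 37\right) \frac{5}{-3 + 8 + \left(2 \cdot 6 + 5\right)} = - \frac{73 \frac{5}{-3 + 8 + \left(12 + 5\right)}}{2} = - \frac{73 \frac{5}{-3 + 8 + 17}}{2} = - \frac{73 \cdot \frac{5}{22}}{2} = - \frac{73 \cdot 5 \cdot \frac{1}{22}}{2} = \left(- \frac{73}{2}\right) \frac{5}{22} = - \frac{365}{44}$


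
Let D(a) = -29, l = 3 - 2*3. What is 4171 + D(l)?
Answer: 4142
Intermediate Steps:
l = -3 (l = 3 - 6 = -3)
4171 + D(l) = 4171 - 29 = 4142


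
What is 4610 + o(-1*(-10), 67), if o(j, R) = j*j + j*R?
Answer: 5380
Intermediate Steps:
o(j, R) = j**2 + R*j
4610 + o(-1*(-10), 67) = 4610 + (-1*(-10))*(67 - 1*(-10)) = 4610 + 10*(67 + 10) = 4610 + 10*77 = 4610 + 770 = 5380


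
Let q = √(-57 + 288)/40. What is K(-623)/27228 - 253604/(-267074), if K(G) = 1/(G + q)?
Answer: 76573712190675538/80640876639406953 - 10*√231/4227188992383 ≈ 0.94956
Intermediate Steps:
q = √231/40 (q = √231*(1/40) = √231/40 ≈ 0.37997)
K(G) = 1/(G + √231/40)
K(-623)/27228 - 253604/(-267074) = (40/(√231 + 40*(-623)))/27228 - 253604/(-267074) = (40/(√231 - 24920))*(1/27228) - 253604*(-1/267074) = (40/(-24920 + √231))*(1/27228) + 126802/133537 = 10/(6807*(-24920 + √231)) + 126802/133537 = 126802/133537 + 10/(6807*(-24920 + √231))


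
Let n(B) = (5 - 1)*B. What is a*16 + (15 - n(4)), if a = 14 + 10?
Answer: 383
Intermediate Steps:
n(B) = 4*B
a = 24
a*16 + (15 - n(4)) = 24*16 + (15 - 4*4) = 384 + (15 - 1*16) = 384 + (15 - 16) = 384 - 1 = 383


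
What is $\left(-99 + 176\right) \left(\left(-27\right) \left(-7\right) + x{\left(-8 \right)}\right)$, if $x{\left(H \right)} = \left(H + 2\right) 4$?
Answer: $12705$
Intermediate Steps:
$x{\left(H \right)} = 8 + 4 H$ ($x{\left(H \right)} = \left(2 + H\right) 4 = 8 + 4 H$)
$\left(-99 + 176\right) \left(\left(-27\right) \left(-7\right) + x{\left(-8 \right)}\right) = \left(-99 + 176\right) \left(\left(-27\right) \left(-7\right) + \left(8 + 4 \left(-8\right)\right)\right) = 77 \left(189 + \left(8 - 32\right)\right) = 77 \left(189 - 24\right) = 77 \cdot 165 = 12705$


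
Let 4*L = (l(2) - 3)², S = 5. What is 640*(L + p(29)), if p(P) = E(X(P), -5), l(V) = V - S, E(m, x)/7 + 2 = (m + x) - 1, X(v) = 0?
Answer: -30080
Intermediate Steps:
E(m, x) = -21 + 7*m + 7*x (E(m, x) = -14 + 7*((m + x) - 1) = -14 + 7*(-1 + m + x) = -14 + (-7 + 7*m + 7*x) = -21 + 7*m + 7*x)
l(V) = -5 + V (l(V) = V - 1*5 = V - 5 = -5 + V)
p(P) = -56 (p(P) = -21 + 7*0 + 7*(-5) = -21 + 0 - 35 = -56)
L = 9 (L = ((-5 + 2) - 3)²/4 = (-3 - 3)²/4 = (¼)*(-6)² = (¼)*36 = 9)
640*(L + p(29)) = 640*(9 - 56) = 640*(-47) = -30080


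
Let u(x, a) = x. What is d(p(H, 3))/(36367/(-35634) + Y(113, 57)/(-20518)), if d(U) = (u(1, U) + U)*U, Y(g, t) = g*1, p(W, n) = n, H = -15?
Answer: -2193415236/187551187 ≈ -11.695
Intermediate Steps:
Y(g, t) = g
d(U) = U*(1 + U) (d(U) = (1 + U)*U = U*(1 + U))
d(p(H, 3))/(36367/(-35634) + Y(113, 57)/(-20518)) = (3*(1 + 3))/(36367/(-35634) + 113/(-20518)) = (3*4)/(36367*(-1/35634) + 113*(-1/20518)) = 12/(-36367/35634 - 113/20518) = 12/(-187551187/182784603) = 12*(-182784603/187551187) = -2193415236/187551187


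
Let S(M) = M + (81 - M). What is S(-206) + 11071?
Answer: 11152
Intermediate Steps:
S(M) = 81
S(-206) + 11071 = 81 + 11071 = 11152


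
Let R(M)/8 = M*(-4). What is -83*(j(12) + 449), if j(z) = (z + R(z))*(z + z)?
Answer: 703757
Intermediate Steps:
R(M) = -32*M (R(M) = 8*(M*(-4)) = 8*(-4*M) = -32*M)
j(z) = -62*z² (j(z) = (z - 32*z)*(z + z) = (-31*z)*(2*z) = -62*z²)
-83*(j(12) + 449) = -83*(-62*12² + 449) = -83*(-62*144 + 449) = -83*(-8928 + 449) = -83*(-8479) = 703757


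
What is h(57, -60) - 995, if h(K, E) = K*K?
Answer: 2254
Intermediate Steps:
h(K, E) = K²
h(57, -60) - 995 = 57² - 995 = 3249 - 995 = 2254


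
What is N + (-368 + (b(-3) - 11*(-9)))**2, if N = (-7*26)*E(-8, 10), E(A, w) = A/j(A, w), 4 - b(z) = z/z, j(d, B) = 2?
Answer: 71484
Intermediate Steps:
b(z) = 3 (b(z) = 4 - z/z = 4 - 1*1 = 4 - 1 = 3)
E(A, w) = A/2
N = 728 (N = (-7*26)*((1/2)*(-8)) = -182*(-4) = 728)
N + (-368 + (b(-3) - 11*(-9)))**2 = 728 + (-368 + (3 - 11*(-9)))**2 = 728 + (-368 + (3 + 99))**2 = 728 + (-368 + 102)**2 = 728 + (-266)**2 = 728 + 70756 = 71484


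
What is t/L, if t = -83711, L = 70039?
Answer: -83711/70039 ≈ -1.1952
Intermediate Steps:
t/L = -83711/70039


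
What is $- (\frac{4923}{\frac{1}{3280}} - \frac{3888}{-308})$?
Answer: $- \frac{1243353852}{77} \approx -1.6147 \cdot 10^{7}$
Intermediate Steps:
$- (\frac{4923}{\frac{1}{3280}} - \frac{3888}{-308}) = - (4923 \frac{1}{\frac{1}{3280}} - - \frac{972}{77}) = - (4923 \cdot 3280 + \frac{972}{77}) = - (16147440 + \frac{972}{77}) = \left(-1\right) \frac{1243353852}{77} = - \frac{1243353852}{77}$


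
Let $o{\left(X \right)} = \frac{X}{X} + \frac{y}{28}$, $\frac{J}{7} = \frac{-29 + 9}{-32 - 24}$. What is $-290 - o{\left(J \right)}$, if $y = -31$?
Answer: $- \frac{8117}{28} \approx -289.89$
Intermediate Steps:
$J = \frac{5}{2}$ ($J = 7 \frac{-29 + 9}{-32 - 24} = 7 \left(- \frac{20}{-56}\right) = 7 \left(\left(-20\right) \left(- \frac{1}{56}\right)\right) = 7 \cdot \frac{5}{14} = \frac{5}{2} \approx 2.5$)
$o{\left(X \right)} = - \frac{3}{28}$ ($o{\left(X \right)} = \frac{X}{X} - \frac{31}{28} = 1 - \frac{31}{28} = - \frac{3}{28}$)
$-290 - o{\left(J \right)} = -290 - - \frac{3}{28} = -290 + \frac{3}{28} = - \frac{8117}{28}$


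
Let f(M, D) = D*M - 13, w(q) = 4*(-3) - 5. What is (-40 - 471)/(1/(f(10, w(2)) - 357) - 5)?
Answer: 3780/37 ≈ 102.16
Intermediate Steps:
w(q) = -17 (w(q) = -12 - 5 = -17)
f(M, D) = -13 + D*M
(-40 - 471)/(1/(f(10, w(2)) - 357) - 5) = (-40 - 471)/(1/((-13 - 17*10) - 357) - 5) = -511/(1/((-13 - 170) - 357) - 5) = -511/(1/(-183 - 357) - 5) = -511/(1/(-540) - 5) = -511/(-1/540 - 5) = -511/(-2701/540) = -511*(-540/2701) = 3780/37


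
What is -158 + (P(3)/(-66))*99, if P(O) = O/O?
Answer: -319/2 ≈ -159.50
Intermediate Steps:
P(O) = 1
-158 + (P(3)/(-66))*99 = -158 + (1/(-66))*99 = -158 + (1*(-1/66))*99 = -158 - 1/66*99 = -158 - 3/2 = -319/2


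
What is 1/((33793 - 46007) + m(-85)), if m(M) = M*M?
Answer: -1/4989 ≈ -0.00020044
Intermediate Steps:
m(M) = M²
1/((33793 - 46007) + m(-85)) = 1/((33793 - 46007) + (-85)²) = 1/(-12214 + 7225) = 1/(-4989) = -1/4989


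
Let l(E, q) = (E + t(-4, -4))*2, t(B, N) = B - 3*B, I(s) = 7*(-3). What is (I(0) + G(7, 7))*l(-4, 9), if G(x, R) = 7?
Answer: -112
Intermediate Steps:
I(s) = -21
t(B, N) = -2*B
l(E, q) = 16 + 2*E (l(E, q) = (E - 2*(-4))*2 = (E + 8)*2 = (8 + E)*2 = 16 + 2*E)
(I(0) + G(7, 7))*l(-4, 9) = (-21 + 7)*(16 + 2*(-4)) = -14*(16 - 8) = -14*8 = -112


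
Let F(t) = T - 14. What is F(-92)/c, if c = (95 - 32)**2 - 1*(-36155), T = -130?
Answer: -36/10031 ≈ -0.0035889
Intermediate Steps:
F(t) = -144 (F(t) = -130 - 14 = -144)
c = 40124 (c = 63**2 + 36155 = 3969 + 36155 = 40124)
F(-92)/c = -144/40124 = -144*1/40124 = -36/10031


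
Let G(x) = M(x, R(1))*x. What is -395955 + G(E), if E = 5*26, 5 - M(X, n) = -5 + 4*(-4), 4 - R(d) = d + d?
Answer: -392575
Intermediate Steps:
R(d) = 4 - 2*d (R(d) = 4 - (d + d) = 4 - 2*d)
M(X, n) = 26 (M(X, n) = 5 - (-5 + 4*(-4)) = 5 - (-5 - 16) = 5 - 1*(-21) = 5 + 21 = 26)
E = 130
G(x) = 26*x
-395955 + G(E) = -395955 + 26*130 = -395955 + 3380 = -392575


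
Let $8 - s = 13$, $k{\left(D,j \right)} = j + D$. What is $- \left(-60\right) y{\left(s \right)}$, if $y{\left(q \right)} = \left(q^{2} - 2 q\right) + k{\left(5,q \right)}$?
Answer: $2100$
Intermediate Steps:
$k{\left(D,j \right)} = D + j$
$s = -5$ ($s = 8 - 13 = -5$)
$y{\left(q \right)} = 5 + q^{2} - q$ ($y{\left(q \right)} = \left(q^{2} - 2 q\right) + \left(5 + q\right) = 5 + q^{2} - q$)
$- \left(-60\right) y{\left(s \right)} = - \left(-60\right) \left(5 + \left(-5\right)^{2} - -5\right) = - \left(-60\right) \left(5 + 25 + 5\right) = - \left(-60\right) 35 = \left(-1\right) \left(-2100\right) = 2100$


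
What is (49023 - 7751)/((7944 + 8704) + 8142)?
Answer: 308/185 ≈ 1.6649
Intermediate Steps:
(49023 - 7751)/((7944 + 8704) + 8142) = 41272/(16648 + 8142) = 41272/24790 = 41272*(1/24790) = 308/185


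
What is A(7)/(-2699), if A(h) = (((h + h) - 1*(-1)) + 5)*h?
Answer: -140/2699 ≈ -0.051871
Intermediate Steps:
A(h) = h*(6 + 2*h) (A(h) = ((2*h + 1) + 5)*h = ((1 + 2*h) + 5)*h = (6 + 2*h)*h = h*(6 + 2*h))
A(7)/(-2699) = (2*7*(3 + 7))/(-2699) = (2*7*10)*(-1/2699) = 140*(-1/2699) = -140/2699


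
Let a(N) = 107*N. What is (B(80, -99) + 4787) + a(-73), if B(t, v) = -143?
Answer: -3167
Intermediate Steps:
(B(80, -99) + 4787) + a(-73) = (-143 + 4787) + 107*(-73) = 4644 - 7811 = -3167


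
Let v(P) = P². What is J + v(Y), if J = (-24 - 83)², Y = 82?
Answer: 18173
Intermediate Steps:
J = 11449 (J = (-107)² = 11449)
J + v(Y) = 11449 + 82² = 11449 + 6724 = 18173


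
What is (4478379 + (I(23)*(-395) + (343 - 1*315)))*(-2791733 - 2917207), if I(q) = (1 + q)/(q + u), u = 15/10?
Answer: -1252672644568020/49 ≈ -2.5565e+13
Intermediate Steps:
u = 3/2 (u = 15*(⅒) = 3/2 ≈ 1.5000)
I(q) = (1 + q)/(3/2 + q) (I(q) = (1 + q)/(q + 3/2) = (1 + q)/(3/2 + q))
(4478379 + (I(23)*(-395) + (343 - 1*315)))*(-2791733 - 2917207) = (4478379 + ((2*(1 + 23)/(3 + 2*23))*(-395) + (343 - 1*315)))*(-2791733 - 2917207) = (4478379 + ((2*24/(3 + 46))*(-395) + (343 - 315)))*(-5708940) = (4478379 + ((2*24/49)*(-395) + 28))*(-5708940) = (4478379 + ((2*(1/49)*24)*(-395) + 28))*(-5708940) = (4478379 + ((48/49)*(-395) + 28))*(-5708940) = (4478379 + (-18960/49 + 28))*(-5708940) = (4478379 - 17588/49)*(-5708940) = (219422983/49)*(-5708940) = -1252672644568020/49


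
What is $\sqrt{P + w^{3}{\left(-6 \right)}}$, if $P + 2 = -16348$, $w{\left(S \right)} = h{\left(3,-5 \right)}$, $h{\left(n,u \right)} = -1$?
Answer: $i \sqrt{16351} \approx 127.87 i$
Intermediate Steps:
$w{\left(S \right)} = -1$
$P = -16350$ ($P = -2 - 16348 = -16350$)
$\sqrt{P + w^{3}{\left(-6 \right)}} = \sqrt{-16350 + \left(-1\right)^{3}} = \sqrt{-16350 - 1} = \sqrt{-16351} = i \sqrt{16351}$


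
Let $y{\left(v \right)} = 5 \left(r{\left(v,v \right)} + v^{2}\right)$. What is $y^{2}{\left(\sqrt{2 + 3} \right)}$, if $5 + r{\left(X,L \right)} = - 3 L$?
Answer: $1125$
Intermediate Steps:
$r{\left(X,L \right)} = -5 - 3 L$
$y{\left(v \right)} = -25 - 15 v + 5 v^{2}$ ($y{\left(v \right)} = 5 \left(\left(-5 - 3 v\right) + v^{2}\right) = 5 \left(-5 + v^{2} - 3 v\right) = -25 - 15 v + 5 v^{2}$)
$y^{2}{\left(\sqrt{2 + 3} \right)} = \left(-25 - 15 \sqrt{2 + 3} + 5 \left(\sqrt{2 + 3}\right)^{2}\right)^{2} = \left(-25 - 15 \sqrt{5} + 5 \left(\sqrt{5}\right)^{2}\right)^{2} = \left(-25 - 15 \sqrt{5} + 5 \cdot 5\right)^{2} = \left(-25 - 15 \sqrt{5} + 25\right)^{2} = \left(- 15 \sqrt{5}\right)^{2} = 1125$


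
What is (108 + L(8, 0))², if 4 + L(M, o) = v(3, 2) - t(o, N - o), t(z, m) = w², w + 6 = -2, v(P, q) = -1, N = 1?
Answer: 1521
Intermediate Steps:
w = -8 (w = -6 - 2 = -8)
t(z, m) = 64 (t(z, m) = (-8)² = 64)
L(M, o) = -69 (L(M, o) = -4 + (-1 - 1*64) = -4 + (-1 - 64) = -4 - 65 = -69)
(108 + L(8, 0))² = (108 - 69)² = 39² = 1521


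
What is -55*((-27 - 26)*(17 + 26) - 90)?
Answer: 130295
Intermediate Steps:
-55*((-27 - 26)*(17 + 26) - 90) = -55*(-53*43 - 90) = -55*(-2279 - 90) = -55*(-2369) = 130295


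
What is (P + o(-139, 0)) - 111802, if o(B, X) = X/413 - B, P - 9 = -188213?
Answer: -299867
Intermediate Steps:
P = -188204 (P = 9 - 188213 = -188204)
o(B, X) = -B + X/413 (o(B, X) = X*(1/413) - B = X/413 - B = -B + X/413)
(P + o(-139, 0)) - 111802 = (-188204 + (-1*(-139) + (1/413)*0)) - 111802 = (-188204 + (139 + 0)) - 111802 = (-188204 + 139) - 111802 = -188065 - 111802 = -299867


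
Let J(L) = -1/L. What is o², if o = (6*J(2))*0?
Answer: 0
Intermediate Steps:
o = 0 (o = (6*(-1/2))*0 = (6*(-1*½))*0 = (6*(-½))*0 = -3*0 = 0)
o² = 0² = 0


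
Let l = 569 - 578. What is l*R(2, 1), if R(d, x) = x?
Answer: -9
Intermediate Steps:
l = -9
l*R(2, 1) = -9*1 = -9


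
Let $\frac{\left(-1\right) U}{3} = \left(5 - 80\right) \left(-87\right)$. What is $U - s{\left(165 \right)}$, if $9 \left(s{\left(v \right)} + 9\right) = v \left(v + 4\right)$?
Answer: $- \frac{67993}{3} \approx -22664.0$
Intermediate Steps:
$s{\left(v \right)} = -9 + \frac{v \left(4 + v\right)}{9}$ ($s{\left(v \right)} = -9 + \frac{v \left(v + 4\right)}{9} = -9 + \frac{v \left(4 + v\right)}{9}$)
$U = -19575$ ($U = - 3 \left(5 - 80\right) \left(-87\right) = - 3 \left(\left(-75\right) \left(-87\right)\right) = \left(-3\right) 6525 = -19575$)
$U - s{\left(165 \right)} = -19575 - \left(-9 + \frac{165^{2}}{9} + \frac{4}{9} \cdot 165\right) = -19575 - \left(-9 + \frac{1}{9} \cdot 27225 + \frac{220}{3}\right) = -19575 - \left(-9 + 3025 + \frac{220}{3}\right) = -19575 - \frac{9268}{3} = - \frac{67993}{3}$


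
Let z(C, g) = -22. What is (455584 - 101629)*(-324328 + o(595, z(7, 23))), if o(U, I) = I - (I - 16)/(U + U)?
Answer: -1951689980103/17 ≈ -1.1481e+11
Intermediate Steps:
o(U, I) = I - (-16 + I)/(2*U)
(455584 - 101629)*(-324328 + o(595, z(7, 23))) = (455584 - 101629)*(-324328 + (8 - ½*(-22) - 22*595)/595) = 353955*(-324328 + (8 + 11 - 13090)/595) = 353955*(-324328 + (1/595)*(-13071)) = 353955*(-324328 - 13071/595) = 353955*(-192988231/595) = -1951689980103/17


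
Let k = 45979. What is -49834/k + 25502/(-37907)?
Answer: -3061613896/1742925953 ≈ -1.7566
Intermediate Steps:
-49834/k + 25502/(-37907) = -49834/45979 + 25502/(-37907) = -49834*1/45979 + 25502*(-1/37907) = -49834/45979 - 25502/37907 = -3061613896/1742925953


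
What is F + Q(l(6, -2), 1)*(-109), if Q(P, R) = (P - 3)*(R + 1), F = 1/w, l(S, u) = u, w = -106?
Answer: 115539/106 ≈ 1090.0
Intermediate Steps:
F = -1/106 (F = 1/(-106) = -1/106 ≈ -0.0094340)
Q(P, R) = (1 + R)*(-3 + P) (Q(P, R) = (-3 + P)*(1 + R) = (1 + R)*(-3 + P))
F + Q(l(6, -2), 1)*(-109) = -1/106 + (-3 - 2 - 3*1 - 2*1)*(-109) = -1/106 + (-3 - 2 - 3 - 2)*(-109) = -1/106 - 10*(-109) = -1/106 + 1090 = 115539/106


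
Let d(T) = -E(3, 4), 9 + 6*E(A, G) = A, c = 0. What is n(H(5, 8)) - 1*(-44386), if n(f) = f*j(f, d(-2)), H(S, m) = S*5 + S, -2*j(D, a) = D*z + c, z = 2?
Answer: 43486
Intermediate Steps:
E(A, G) = -3/2 + A/6
d(T) = 1 (d(T) = -(-3/2 + (⅙)*3) = -(-3/2 + ½) = -1*(-1) = 1)
j(D, a) = -D (j(D, a) = -(D*2 + 0)/2 = -(2*D + 0)/2 = -D)
H(S, m) = 6*S (H(S, m) = 5*S + S = 6*S)
n(f) = -f² (n(f) = f*(-f) = -f²)
n(H(5, 8)) - 1*(-44386) = -(6*5)² - 1*(-44386) = -1*30² + 44386 = -1*900 + 44386 = -900 + 44386 = 43486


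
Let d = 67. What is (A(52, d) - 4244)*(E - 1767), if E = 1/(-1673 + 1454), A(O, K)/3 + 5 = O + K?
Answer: 1509972548/219 ≈ 6.8948e+6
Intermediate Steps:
A(O, K) = -15 + 3*K + 3*O (A(O, K) = -15 + 3*(O + K) = -15 + 3*(K + O) = -15 + (3*K + 3*O) = -15 + 3*K + 3*O)
E = -1/219 (E = 1/(-219) = -1/219 ≈ -0.0045662)
(A(52, d) - 4244)*(E - 1767) = ((-15 + 3*67 + 3*52) - 4244)*(-1/219 - 1767) = ((-15 + 201 + 156) - 4244)*(-386974/219) = (342 - 4244)*(-386974/219) = -3902*(-386974/219) = 1509972548/219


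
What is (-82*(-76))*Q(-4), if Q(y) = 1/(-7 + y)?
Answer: -6232/11 ≈ -566.54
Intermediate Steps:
(-82*(-76))*Q(-4) = (-82*(-76))/(-7 - 4) = 6232/(-11) = 6232*(-1/11) = -6232/11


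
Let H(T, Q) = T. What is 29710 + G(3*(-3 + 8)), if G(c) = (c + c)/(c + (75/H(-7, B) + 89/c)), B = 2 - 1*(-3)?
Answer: 31881980/1073 ≈ 29713.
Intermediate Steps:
B = 5 (B = 2 + 3 = 5)
G(c) = 2*c/(-75/7 + c + 89/c) (G(c) = (c + c)/(c + (75/(-7) + 89/c)) = (2*c)/(c + (75*(-⅐) + 89/c)) = (2*c)/(c + (-75/7 + 89/c)) = (2*c)/(-75/7 + c + 89/c) = 2*c/(-75/7 + c + 89/c))
29710 + G(3*(-3 + 8)) = 29710 + 14*(3*(-3 + 8))²/(623 - 225*(-3 + 8) + 7*(3*(-3 + 8))²) = 29710 + 14*(3*5)²/(623 - 225*5 + 7*(3*5)²) = 29710 + 14*15²/(623 - 75*15 + 7*15²) = 29710 + 14*225/(623 - 1125 + 7*225) = 29710 + 14*225/(623 - 1125 + 1575) = 29710 + 14*225/1073 = 29710 + 14*225*(1/1073) = 29710 + 3150/1073 = 31881980/1073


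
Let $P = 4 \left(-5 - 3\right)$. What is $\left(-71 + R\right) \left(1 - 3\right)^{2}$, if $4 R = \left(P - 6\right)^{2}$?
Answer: $1160$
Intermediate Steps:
$P = -32$ ($P = 4 \left(-8\right) = -32$)
$R = 361$ ($R = \frac{\left(-32 - 6\right)^{2}}{4} = \frac{\left(-38\right)^{2}}{4} = \frac{1}{4} \cdot 1444 = 361$)
$\left(-71 + R\right) \left(1 - 3\right)^{2} = \left(-71 + 361\right) \left(1 - 3\right)^{2} = 290 \left(-2\right)^{2} = 290 \cdot 4 = 1160$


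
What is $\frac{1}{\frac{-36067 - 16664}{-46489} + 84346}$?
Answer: $\frac{46489}{3921213925} \approx 1.1856 \cdot 10^{-5}$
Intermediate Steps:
$\frac{1}{\frac{-36067 - 16664}{-46489} + 84346} = \frac{1}{\left(-52731\right) \left(- \frac{1}{46489}\right) + 84346} = \frac{1}{\frac{52731}{46489} + 84346} = \frac{1}{\frac{3921213925}{46489}} = \frac{46489}{3921213925}$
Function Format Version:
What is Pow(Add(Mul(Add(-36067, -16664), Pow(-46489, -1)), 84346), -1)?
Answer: Rational(46489, 3921213925) ≈ 1.1856e-5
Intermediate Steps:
Pow(Add(Mul(Add(-36067, -16664), Pow(-46489, -1)), 84346), -1) = Pow(Add(Mul(-52731, Rational(-1, 46489)), 84346), -1) = Pow(Add(Rational(52731, 46489), 84346), -1) = Pow(Rational(3921213925, 46489), -1) = Rational(46489, 3921213925)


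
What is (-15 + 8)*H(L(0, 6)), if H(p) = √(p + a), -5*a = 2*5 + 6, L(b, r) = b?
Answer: -28*I*√5/5 ≈ -12.522*I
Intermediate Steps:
a = -16/5 (a = -(2*5 + 6)/5 = -(10 + 6)/5 = -⅕*16 = -16/5 ≈ -3.2000)
H(p) = √(-16/5 + p) (H(p) = √(p - 16/5) = √(-16/5 + p))
(-15 + 8)*H(L(0, 6)) = (-15 + 8)*(√(-80 + 25*0)/5) = -7*√(-80 + 0)/5 = -7*√(-80)/5 = -7*4*I*√5/5 = -28*I*√5/5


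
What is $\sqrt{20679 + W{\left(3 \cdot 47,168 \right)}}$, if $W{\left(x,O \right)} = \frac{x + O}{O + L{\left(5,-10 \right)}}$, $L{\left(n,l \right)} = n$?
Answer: $\frac{4 \sqrt{38684703}}{173} \approx 143.81$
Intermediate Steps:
$W{\left(x,O \right)} = \frac{O + x}{5 + O}$ ($W{\left(x,O \right)} = \frac{x + O}{O + 5} = \frac{O + x}{5 + O}$)
$\sqrt{20679 + W{\left(3 \cdot 47,168 \right)}} = \sqrt{20679 + \frac{168 + 3 \cdot 47}{5 + 168}} = \sqrt{20679 + \frac{168 + 141}{173}} = \sqrt{20679 + \frac{1}{173} \cdot 309} = \sqrt{20679 + \frac{309}{173}} = \sqrt{\frac{3577776}{173}} = \frac{4 \sqrt{38684703}}{173}$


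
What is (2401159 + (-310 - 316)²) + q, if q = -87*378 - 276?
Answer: 2759873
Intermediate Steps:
q = -33162 (q = -32886 - 276 = -33162)
(2401159 + (-310 - 316)²) + q = (2401159 + (-310 - 316)²) - 33162 = (2401159 + (-626)²) - 33162 = (2401159 + 391876) - 33162 = 2793035 - 33162 = 2759873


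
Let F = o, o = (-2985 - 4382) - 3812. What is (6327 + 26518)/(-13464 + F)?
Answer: -32845/24643 ≈ -1.3328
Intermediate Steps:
o = -11179 (o = -7367 - 3812 = -11179)
F = -11179
(6327 + 26518)/(-13464 + F) = (6327 + 26518)/(-13464 - 11179) = 32845/(-24643) = 32845*(-1/24643) = -32845/24643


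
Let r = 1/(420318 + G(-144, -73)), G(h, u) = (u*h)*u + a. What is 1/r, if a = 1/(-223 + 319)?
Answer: -33317567/96 ≈ -3.4706e+5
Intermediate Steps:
a = 1/96 ≈ 0.010417
G(h, u) = 1/96 + h*u² (G(h, u) = (u*h)*u + 1/96 = (h*u)*u + 1/96 = h*u² + 1/96 = 1/96 + h*u²)
r = -96/33317567 (r = 1/(420318 + (1/96 - 144*(-73)²)) = 1/(420318 + (1/96 - 144*5329)) = 1/(420318 + (1/96 - 767376)) = 1/(420318 - 73668095/96) = 1/(-33317567/96) = -96/33317567 ≈ -2.8814e-6)
1/r = 1/(-96/33317567) = -33317567/96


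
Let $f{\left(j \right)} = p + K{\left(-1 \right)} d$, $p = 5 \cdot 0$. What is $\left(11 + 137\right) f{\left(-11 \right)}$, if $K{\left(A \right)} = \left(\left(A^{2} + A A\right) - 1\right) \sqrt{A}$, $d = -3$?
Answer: $- 444 i \approx - 444.0 i$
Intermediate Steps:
$p = 0$
$K{\left(A \right)} = \sqrt{A} \left(-1 + 2 A^{2}\right)$ ($K{\left(A \right)} = \left(\left(A^{2} + A^{2}\right) - 1\right) \sqrt{A} = \left(2 A^{2} - 1\right) \sqrt{A} = \left(-1 + 2 A^{2}\right) \sqrt{A} = \sqrt{A} \left(-1 + 2 A^{2}\right)$)
$f{\left(j \right)} = - 3 i$ ($f{\left(j \right)} = 0 + \sqrt{-1} \left(-1 + 2 \left(-1\right)^{2}\right) \left(-3\right) = 0 + i \left(-1 + 2 \cdot 1\right) \left(-3\right) = 0 + i \left(-1 + 2\right) \left(-3\right) = 0 + i 1 \left(-3\right) = 0 + i \left(-3\right) = 0 - 3 i = - 3 i$)
$\left(11 + 137\right) f{\left(-11 \right)} = \left(11 + 137\right) \left(- 3 i\right) = 148 \left(- 3 i\right) = - 444 i$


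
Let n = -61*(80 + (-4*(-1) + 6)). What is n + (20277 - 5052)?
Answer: 9735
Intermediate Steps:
n = -5490 (n = -61*(80 + (4 + 6)) = -61*(80 + 10) = -61*90 = -5490)
n + (20277 - 5052) = -5490 + (20277 - 5052) = -5490 + 15225 = 9735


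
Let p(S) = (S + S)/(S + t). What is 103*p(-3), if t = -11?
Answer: 309/7 ≈ 44.143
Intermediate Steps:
p(S) = 2*S/(-11 + S) (p(S) = (S + S)/(S - 11) = (2*S)/(-11 + S) = 2*S/(-11 + S))
103*p(-3) = 103*(2*(-3)/(-11 - 3)) = 103*(2*(-3)/(-14)) = 103*(2*(-3)*(-1/14)) = 103*(3/7) = 309/7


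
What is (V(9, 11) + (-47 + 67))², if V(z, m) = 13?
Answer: 1089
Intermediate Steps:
(V(9, 11) + (-47 + 67))² = (13 + (-47 + 67))² = (13 + 20)² = 33² = 1089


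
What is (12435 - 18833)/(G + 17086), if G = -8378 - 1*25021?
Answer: 6398/16313 ≈ 0.39220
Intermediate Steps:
G = -33399 (G = -8378 - 25021 = -33399)
(12435 - 18833)/(G + 17086) = (12435 - 18833)/(-33399 + 17086) = -6398/(-16313) = -6398*(-1/16313) = 6398/16313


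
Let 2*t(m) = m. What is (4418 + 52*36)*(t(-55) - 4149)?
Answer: -26270185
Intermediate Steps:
t(m) = m/2
(4418 + 52*36)*(t(-55) - 4149) = (4418 + 52*36)*((½)*(-55) - 4149) = (4418 + 1872)*(-55/2 - 4149) = 6290*(-8353/2) = -26270185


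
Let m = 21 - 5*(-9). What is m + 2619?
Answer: 2685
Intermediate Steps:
m = 66 (m = 21 + 45 = 66)
m + 2619 = 66 + 2619 = 2685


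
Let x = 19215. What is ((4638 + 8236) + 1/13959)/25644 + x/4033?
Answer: 7603052749651/1443671215668 ≈ 5.2665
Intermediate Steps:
((4638 + 8236) + 1/13959)/25644 + x/4033 = ((4638 + 8236) + 1/13959)/25644 + 19215/4033 = (12874 + 1/13959)*(1/25644) + 19215*(1/4033) = (179708167/13959)*(1/25644) + 19215/4033 = 179708167/357964596 + 19215/4033 = 7603052749651/1443671215668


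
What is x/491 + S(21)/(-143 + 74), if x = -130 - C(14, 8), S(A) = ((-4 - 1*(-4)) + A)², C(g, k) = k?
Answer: -75351/11293 ≈ -6.6724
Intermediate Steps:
S(A) = A² (S(A) = ((-4 + 4) + A)² = (0 + A)² = A²)
x = -138 (x = -130 - 1*8 = -130 - 8 = -138)
x/491 + S(21)/(-143 + 74) = -138/491 + 21²/(-143 + 74) = -138*1/491 + 441/(-69) = -138/491 + 441*(-1/69) = -138/491 - 147/23 = -75351/11293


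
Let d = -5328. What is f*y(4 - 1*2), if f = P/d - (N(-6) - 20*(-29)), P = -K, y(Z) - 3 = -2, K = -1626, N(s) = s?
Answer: -509983/888 ≈ -574.30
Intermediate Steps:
y(Z) = 1 (y(Z) = 3 - 2 = 1)
P = 1626 (P = -1*(-1626) = 1626)
f = -509983/888 (f = 1626/(-5328) - (-6 - 20*(-29)) = 1626*(-1/5328) - (-6 + 580) = -271/888 - 1*574 = -271/888 - 574 = -509983/888 ≈ -574.30)
f*y(4 - 1*2) = -509983/888*1 = -509983/888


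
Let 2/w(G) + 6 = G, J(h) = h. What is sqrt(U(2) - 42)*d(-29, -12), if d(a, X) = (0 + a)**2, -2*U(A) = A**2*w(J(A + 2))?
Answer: 1682*I*sqrt(10) ≈ 5319.0*I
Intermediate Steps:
w(G) = 2/(-6 + G)
U(A) = -A**2/(-4 + A) (U(A) = -A**2*2/(-6 + (A + 2))/2 = -A**2*2/(-6 + (2 + A))/2 = -A**2*2/(-4 + A)/2 = -A**2/(-4 + A))
d(a, X) = a**2
sqrt(U(2) - 42)*d(-29, -12) = sqrt(-1*2**2/(-4 + 2) - 42)*(-29)**2 = sqrt(-1*4/(-2) - 42)*841 = sqrt(-1*4*(-1/2) - 42)*841 = sqrt(2 - 42)*841 = sqrt(-40)*841 = (2*I*sqrt(10))*841 = 1682*I*sqrt(10)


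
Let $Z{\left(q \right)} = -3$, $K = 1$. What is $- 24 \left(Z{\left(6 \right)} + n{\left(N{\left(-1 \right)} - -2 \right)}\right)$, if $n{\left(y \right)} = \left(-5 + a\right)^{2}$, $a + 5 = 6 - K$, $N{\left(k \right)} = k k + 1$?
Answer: $-528$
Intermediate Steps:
$N{\left(k \right)} = 1 + k^{2}$ ($N{\left(k \right)} = k^{2} + 1 = 1 + k^{2}$)
$a = 0$ ($a = -5 + \left(6 - 1\right) = -5 + 5 = 0$)
$n{\left(y \right)} = 25$ ($n{\left(y \right)} = \left(-5 + 0\right)^{2} = \left(-5\right)^{2} = 25$)
$- 24 \left(Z{\left(6 \right)} + n{\left(N{\left(-1 \right)} - -2 \right)}\right) = - 24 \left(-3 + 25\right) = \left(-24\right) 22 = -528$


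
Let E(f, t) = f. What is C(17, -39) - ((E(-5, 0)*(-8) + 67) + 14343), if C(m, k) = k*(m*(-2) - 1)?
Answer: -13085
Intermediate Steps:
C(m, k) = k*(-1 - 2*m) (C(m, k) = k*(-2*m - 1) = k*(-1 - 2*m))
C(17, -39) - ((E(-5, 0)*(-8) + 67) + 14343) = -1*(-39)*(1 + 2*17) - ((-5*(-8) + 67) + 14343) = -1*(-39)*(1 + 34) - ((40 + 67) + 14343) = -1*(-39)*35 - (107 + 14343) = 1365 - 1*14450 = 1365 - 14450 = -13085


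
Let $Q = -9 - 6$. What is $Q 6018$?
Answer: $-90270$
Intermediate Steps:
$Q = -15$ ($Q = -9 - 6 = -15$)
$Q 6018 = \left(-15\right) 6018 = -90270$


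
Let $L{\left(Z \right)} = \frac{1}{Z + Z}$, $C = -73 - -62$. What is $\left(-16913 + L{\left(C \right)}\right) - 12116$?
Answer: $- \frac{638639}{22} \approx -29029.0$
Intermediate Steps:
$C = -11$ ($C = -73 + 62 = -11$)
$L{\left(Z \right)} = \frac{1}{2 Z}$
$\left(-16913 + L{\left(C \right)}\right) - 12116 = \left(-16913 + \frac{1}{2 \left(-11\right)}\right) - 12116 = \left(-16913 + \frac{1}{2} \left(- \frac{1}{11}\right)\right) + \left(-13481 + 1365\right) = \left(-16913 - \frac{1}{22}\right) - 12116 = - \frac{372087}{22} - 12116 = - \frac{638639}{22}$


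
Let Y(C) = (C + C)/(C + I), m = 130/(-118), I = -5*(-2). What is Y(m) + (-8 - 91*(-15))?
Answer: 142459/105 ≈ 1356.8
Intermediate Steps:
I = 10
m = -65/59 (m = 130*(-1/118) = -65/59 ≈ -1.1017)
Y(C) = 2*C/(10 + C) (Y(C) = (C + C)/(C + 10) = (2*C)/(10 + C) = 2*C/(10 + C))
Y(m) + (-8 - 91*(-15)) = 2*(-65/59)/(10 - 65/59) + (-8 - 91*(-15)) = 2*(-65/59)/(525/59) + (-8 + 1365) = 2*(-65/59)*(59/525) + 1357 = -26/105 + 1357 = 142459/105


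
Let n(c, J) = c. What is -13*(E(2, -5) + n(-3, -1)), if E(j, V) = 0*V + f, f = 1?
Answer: 26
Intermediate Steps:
E(j, V) = 1 (E(j, V) = 0*V + 1 = 0 + 1 = 1)
-13*(E(2, -5) + n(-3, -1)) = -13*(1 - 3) = -13*(-2) = 26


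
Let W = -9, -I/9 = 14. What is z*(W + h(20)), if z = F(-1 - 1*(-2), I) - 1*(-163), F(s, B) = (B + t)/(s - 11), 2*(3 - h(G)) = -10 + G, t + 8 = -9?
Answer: -19503/10 ≈ -1950.3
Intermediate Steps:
I = -126 (I = -9*14 = -126)
t = -17 (t = -8 - 9 = -17)
h(G) = 8 - G/2 (h(G) = 3 - (-10 + G)/2 = 3 + (5 - G/2) = 8 - G/2)
F(s, B) = (-17 + B)/(-11 + s) (F(s, B) = (B - 17)/(s - 11) = (-17 + B)/(-11 + s))
z = 1773/10 (z = (-17 - 126)/(-11 + (-1 - 1*(-2))) - 1*(-163) = -143/(-11 + (-1 + 2)) + 163 = -143/(-11 + 1) + 163 = -143/(-10) + 163 = -⅒*(-143) + 163 = 143/10 + 163 = 1773/10 ≈ 177.30)
z*(W + h(20)) = 1773*(-9 + (8 - ½*20))/10 = 1773*(-9 + (8 - 10))/10 = 1773*(-9 - 2)/10 = (1773/10)*(-11) = -19503/10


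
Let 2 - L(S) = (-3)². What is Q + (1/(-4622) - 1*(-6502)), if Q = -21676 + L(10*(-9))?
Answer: -70166583/4622 ≈ -15181.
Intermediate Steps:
L(S) = -7 (L(S) = 2 - 1*(-3)² = 2 - 1*9 = 2 - 9 = -7)
Q = -21683 (Q = -21676 - 7 = -21683)
Q + (1/(-4622) - 1*(-6502)) = -21683 + (1/(-4622) - 1*(-6502)) = -21683 + (-1/4622 + 6502) = -21683 + 30052243/4622 = -70166583/4622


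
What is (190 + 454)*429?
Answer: 276276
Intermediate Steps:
(190 + 454)*429 = 644*429 = 276276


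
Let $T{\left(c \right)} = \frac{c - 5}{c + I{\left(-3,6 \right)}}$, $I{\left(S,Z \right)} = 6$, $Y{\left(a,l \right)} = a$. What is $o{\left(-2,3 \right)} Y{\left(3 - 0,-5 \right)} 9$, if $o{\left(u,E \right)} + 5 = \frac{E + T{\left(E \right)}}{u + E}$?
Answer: $-60$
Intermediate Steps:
$T{\left(c \right)} = \frac{-5 + c}{6 + c}$ ($T{\left(c \right)} = \frac{c - 5}{c + 6} = \frac{-5 + c}{6 + c}$)
$o{\left(u,E \right)} = -5 + \frac{E + \frac{-5 + E}{6 + E}}{E + u}$ ($o{\left(u,E \right)} = -5 + \frac{E + \frac{-5 + E}{6 + E}}{u + E} = -5 + \frac{E + \frac{-5 + E}{6 + E}}{E + u}$)
$o{\left(-2,3 \right)} Y{\left(3 - 0,-5 \right)} 9 = \frac{-5 + 3 - \left(6 + 3\right) \left(4 \cdot 3 + 5 \left(-2\right)\right)}{\left(6 + 3\right) \left(3 - 2\right)} \left(3 - 0\right) 9 = \frac{-5 + 3 - 9 \left(12 - 10\right)}{9 \cdot 1} \left(3 + 0\right) 9 = \frac{1}{9} \cdot 1 \left(-5 + 3 - 9 \cdot 2\right) 3 \cdot 9 = \frac{1}{9} \cdot 1 \left(-5 + 3 - 18\right) 3 \cdot 9 = \frac{1}{9} \cdot 1 \left(-20\right) 3 \cdot 9 = \left(- \frac{20}{9}\right) 3 \cdot 9 = \left(- \frac{20}{3}\right) 9 = -60$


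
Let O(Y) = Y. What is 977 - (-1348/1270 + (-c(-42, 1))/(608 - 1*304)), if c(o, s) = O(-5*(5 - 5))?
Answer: 621069/635 ≈ 978.06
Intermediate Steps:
c(o, s) = 0 (c(o, s) = -5*(5 - 5) = -5*0 = 0)
977 - (-1348/1270 + (-c(-42, 1))/(608 - 1*304)) = 977 - (-1348/1270 + (-1*0)/(608 - 1*304)) = 977 - (-1348*1/1270 + 0/(608 - 304)) = 977 - (-674/635 + 0/304) = 977 - (-674/635 + 0*(1/304)) = 977 - (-674/635 + 0) = 977 - 1*(-674/635) = 977 + 674/635 = 621069/635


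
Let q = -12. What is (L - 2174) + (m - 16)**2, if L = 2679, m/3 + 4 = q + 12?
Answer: 1289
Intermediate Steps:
m = -12 (m = -12 + 3*(-12 + 12) = -12 + 3*0 = -12 + 0 = -12)
(L - 2174) + (m - 16)**2 = (2679 - 2174) + (-12 - 16)**2 = 505 + (-28)**2 = 505 + 784 = 1289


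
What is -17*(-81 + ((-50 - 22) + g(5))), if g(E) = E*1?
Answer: 2516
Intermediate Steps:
g(E) = E
-17*(-81 + ((-50 - 22) + g(5))) = -17*(-81 + ((-50 - 22) + 5)) = -17*(-81 + (-72 + 5)) = -17*(-81 - 67) = -17*(-148) = 2516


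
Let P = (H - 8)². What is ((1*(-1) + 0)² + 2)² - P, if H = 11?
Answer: 0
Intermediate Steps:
P = 9 (P = (11 - 8)² = 3² = 9)
((1*(-1) + 0)² + 2)² - P = ((1*(-1) + 0)² + 2)² - 1*9 = ((-1 + 0)² + 2)² - 9 = ((-1)² + 2)² - 9 = (1 + 2)² - 9 = 3² - 9 = 9 - 9 = 0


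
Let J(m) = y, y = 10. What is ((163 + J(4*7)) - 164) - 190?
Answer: -181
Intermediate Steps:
J(m) = 10
((163 + J(4*7)) - 164) - 190 = ((163 + 10) - 164) - 190 = (173 - 164) - 190 = 9 - 190 = -181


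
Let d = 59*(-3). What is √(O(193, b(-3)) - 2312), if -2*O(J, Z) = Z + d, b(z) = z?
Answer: I*√2222 ≈ 47.138*I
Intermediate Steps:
d = -177
O(J, Z) = 177/2 - Z/2 (O(J, Z) = -(Z - 177)/2 = -(-177 + Z)/2 = 177/2 - Z/2)
√(O(193, b(-3)) - 2312) = √((177/2 - ½*(-3)) - 2312) = √((177/2 + 3/2) - 2312) = √(90 - 2312) = √(-2222) = I*√2222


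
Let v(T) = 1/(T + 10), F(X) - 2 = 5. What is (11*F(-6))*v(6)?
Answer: 77/16 ≈ 4.8125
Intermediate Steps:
F(X) = 7 (F(X) = 2 + 5 = 7)
v(T) = 1/(10 + T)
(11*F(-6))*v(6) = (11*7)/(10 + 6) = 77/16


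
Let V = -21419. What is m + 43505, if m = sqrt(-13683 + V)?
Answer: 43505 + I*sqrt(35102) ≈ 43505.0 + 187.36*I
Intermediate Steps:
m = I*sqrt(35102) (m = sqrt(-13683 - 21419) = sqrt(-35102) = I*sqrt(35102) ≈ 187.36*I)
m + 43505 = I*sqrt(35102) + 43505 = 43505 + I*sqrt(35102)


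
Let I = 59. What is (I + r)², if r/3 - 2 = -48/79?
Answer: 24910081/6241 ≈ 3991.4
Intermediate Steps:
r = 330/79 (r = 6 + 3*(-48/79) = 6 - 144/79 = 330/79 ≈ 4.1772)
(I + r)² = (59 + 330/79)² = (4991/79)² = 24910081/6241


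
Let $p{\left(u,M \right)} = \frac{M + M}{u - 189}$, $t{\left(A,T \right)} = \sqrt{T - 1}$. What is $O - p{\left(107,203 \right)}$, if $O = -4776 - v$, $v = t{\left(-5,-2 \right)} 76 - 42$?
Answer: $- \frac{193891}{41} - 76 i \sqrt{3} \approx -4729.0 - 131.64 i$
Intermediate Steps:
$t{\left(A,T \right)} = \sqrt{-1 + T}$
$p{\left(u,M \right)} = \frac{2 M}{-189 + u}$
$v = -42 + 76 i \sqrt{3}$ ($v = \sqrt{-1 - 2} \cdot 76 - 42 = \sqrt{-3} \cdot 76 - 42 = i \sqrt{3} \cdot 76 - 42 = 76 i \sqrt{3} - 42 = -42 + 76 i \sqrt{3} \approx -42.0 + 131.64 i$)
$O = -4734 - 76 i \sqrt{3}$ ($O = -4776 - \left(-42 + 76 i \sqrt{3}\right) = -4776 + \left(42 - 76 i \sqrt{3}\right) = -4734 - 76 i \sqrt{3} \approx -4734.0 - 131.64 i$)
$O - p{\left(107,203 \right)} = \left(-4734 - 76 i \sqrt{3}\right) - 2 \cdot 203 \frac{1}{-189 + 107} = \left(-4734 - 76 i \sqrt{3}\right) - 2 \cdot 203 \frac{1}{-82} = \left(-4734 - 76 i \sqrt{3}\right) - 2 \cdot 203 \left(- \frac{1}{82}\right) = \left(-4734 - 76 i \sqrt{3}\right) - - \frac{203}{41} = \left(-4734 - 76 i \sqrt{3}\right) + \frac{203}{41} = - \frac{193891}{41} - 76 i \sqrt{3}$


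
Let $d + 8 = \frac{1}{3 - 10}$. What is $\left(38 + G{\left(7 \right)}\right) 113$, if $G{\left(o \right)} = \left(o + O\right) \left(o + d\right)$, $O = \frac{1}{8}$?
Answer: $\frac{23617}{7} \approx 3373.9$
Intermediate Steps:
$d = - \frac{57}{7}$ ($d = -8 + \frac{1}{3 - 10} = -8 + \frac{1}{-7} = -8 - \frac{1}{7} = - \frac{57}{7} \approx -8.1429$)
$O = \frac{1}{8} \approx 0.125$
$G{\left(o \right)} = \left(- \frac{57}{7} + o\right) \left(\frac{1}{8} + o\right)$ ($G{\left(o \right)} = \left(o + \frac{1}{8}\right) \left(o - \frac{57}{7}\right) = \left(\frac{1}{8} + o\right) \left(- \frac{57}{7} + o\right) = \left(- \frac{57}{7} + o\right) \left(\frac{1}{8} + o\right)$)
$\left(38 + G{\left(7 \right)}\right) 113 = \left(38 - \left(\frac{400}{7} - 49\right)\right) 113 = \left(38 - \frac{57}{7}\right) 113 = \frac{209}{7} \cdot 113 = \frac{23617}{7}$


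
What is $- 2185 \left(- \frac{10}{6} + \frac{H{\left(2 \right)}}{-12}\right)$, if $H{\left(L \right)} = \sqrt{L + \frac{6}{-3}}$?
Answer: $\frac{10925}{3} \approx 3641.7$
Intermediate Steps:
$H{\left(L \right)} = \sqrt{-2 + L}$ ($H{\left(L \right)} = \sqrt{L + 6 \left(- \frac{1}{3}\right)} = \sqrt{L - 2} = \sqrt{-2 + L}$)
$- 2185 \left(- \frac{10}{6} + \frac{H{\left(2 \right)}}{-12}\right) = - 2185 \left(- \frac{10}{6} + \frac{\sqrt{-2 + 2}}{-12}\right) = - 2185 \left(\left(-10\right) \frac{1}{6} + \sqrt{0} \left(- \frac{1}{12}\right)\right) = - 2185 \left(- \frac{5}{3} + 0 \left(- \frac{1}{12}\right)\right) = - 2185 \left(- \frac{5}{3} + 0\right) = \left(-2185\right) \left(- \frac{5}{3}\right) = \frac{10925}{3}$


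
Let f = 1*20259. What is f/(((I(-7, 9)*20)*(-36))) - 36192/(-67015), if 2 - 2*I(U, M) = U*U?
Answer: 673513/387656 ≈ 1.7374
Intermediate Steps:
I(U, M) = 1 - U²/2 (I(U, M) = 1 - U*U/2 = 1 - U²/2)
f = 20259
f/(((I(-7, 9)*20)*(-36))) - 36192/(-67015) = 20259/((((1 - ½*(-7)²)*20)*(-36))) - 36192/(-67015) = 20259/((((1 - ½*49)*20)*(-36))) - 36192*(-1/67015) = 20259/((((1 - 49/2)*20)*(-36))) + 2784/5155 = 20259/((-47/2*20*(-36))) + 2784/5155 = 20259/((-470*(-36))) + 2784/5155 = 20259/16920 + 2784/5155 = 20259*(1/16920) + 2784/5155 = 2251/1880 + 2784/5155 = 673513/387656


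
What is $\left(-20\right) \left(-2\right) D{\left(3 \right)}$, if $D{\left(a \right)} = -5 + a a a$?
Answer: $880$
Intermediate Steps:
$D{\left(a \right)} = -5 + a^{3}$ ($D{\left(a \right)} = -5 + a a^{2} = -5 + a^{3}$)
$\left(-20\right) \left(-2\right) D{\left(3 \right)} = \left(-20\right) \left(-2\right) \left(-5 + 3^{3}\right) = 40 \left(-5 + 27\right) = 40 \cdot 22 = 880$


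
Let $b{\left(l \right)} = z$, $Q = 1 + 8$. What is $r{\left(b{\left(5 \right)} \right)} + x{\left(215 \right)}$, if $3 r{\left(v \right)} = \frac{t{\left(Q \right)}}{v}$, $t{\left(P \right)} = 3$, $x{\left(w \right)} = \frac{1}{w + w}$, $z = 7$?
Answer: $\frac{437}{3010} \approx 0.14518$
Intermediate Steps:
$Q = 9$
$x{\left(w \right)} = \frac{1}{2 w}$
$b{\left(l \right)} = 7$
$r{\left(v \right)} = \frac{1}{v}$ ($r{\left(v \right)} = \frac{3 \frac{1}{v}}{3} = \frac{1}{v}$)
$r{\left(b{\left(5 \right)} \right)} + x{\left(215 \right)} = \frac{1}{7} + \frac{1}{2 \cdot 215} = \frac{1}{7} + \frac{1}{2} \cdot \frac{1}{215} = \frac{1}{7} + \frac{1}{430} = \frac{437}{3010}$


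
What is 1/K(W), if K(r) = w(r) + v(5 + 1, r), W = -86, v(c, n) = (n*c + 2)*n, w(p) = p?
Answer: 1/44118 ≈ 2.2666e-5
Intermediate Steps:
v(c, n) = n*(2 + c*n) (v(c, n) = (c*n + 2)*n = (2 + c*n)*n = n*(2 + c*n))
K(r) = r + r*(2 + 6*r) (K(r) = r + r*(2 + (5 + 1)*r) = r + r*(2 + 6*r))
1/K(W) = 1/(3*(-86)*(1 + 2*(-86))) = 1/(3*(-86)*(1 - 172)) = 1/(3*(-86)*(-171)) = 1/44118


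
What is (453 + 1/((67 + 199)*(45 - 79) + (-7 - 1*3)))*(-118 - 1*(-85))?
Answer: -45116071/3018 ≈ -14949.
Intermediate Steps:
(453 + 1/((67 + 199)*(45 - 79) + (-7 - 1*3)))*(-118 - 1*(-85)) = (453 + 1/(266*(-34) + (-7 - 3)))*(-118 + 85) = (453 + 1/(-9044 - 10))*(-33) = (453 + 1/(-9054))*(-33) = (453 - 1/9054)*(-33) = (4101461/9054)*(-33) = -45116071/3018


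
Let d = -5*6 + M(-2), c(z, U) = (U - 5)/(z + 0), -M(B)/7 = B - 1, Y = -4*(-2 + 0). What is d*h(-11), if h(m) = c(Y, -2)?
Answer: 63/8 ≈ 7.8750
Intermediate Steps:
Y = 8 (Y = -4*(-2) = 8)
M(B) = 7 - 7*B (M(B) = -7*(B - 1) = -7*(-1 + B) = 7 - 7*B)
c(z, U) = (-5 + U)/z
h(m) = -7/8 (h(m) = (-5 - 2)/8 = (⅛)*(-7) = -7/8)
d = -9 (d = -5*6 + (7 - 7*(-2)) = -30 + (7 + 14) = -30 + 21 = -9)
d*h(-11) = -9*(-7/8) = 63/8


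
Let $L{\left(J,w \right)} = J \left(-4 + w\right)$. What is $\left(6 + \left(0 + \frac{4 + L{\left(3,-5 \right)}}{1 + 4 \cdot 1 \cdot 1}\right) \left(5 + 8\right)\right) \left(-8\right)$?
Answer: $\frac{2152}{5} \approx 430.4$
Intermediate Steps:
$\left(6 + \left(0 + \frac{4 + L{\left(3,-5 \right)}}{1 + 4 \cdot 1 \cdot 1}\right) \left(5 + 8\right)\right) \left(-8\right) = \left(6 + \left(0 + \frac{4 + 3 \left(-4 - 5\right)}{1 + 4 \cdot 1 \cdot 1}\right) \left(5 + 8\right)\right) \left(-8\right) = \left(6 + \left(0 + \frac{4 + 3 \left(-9\right)}{1 + 4 \cdot 1}\right) 13\right) \left(-8\right) = \left(6 + \left(0 + \frac{4 - 27}{1 + 4}\right) 13\right) \left(-8\right) = \left(6 + \left(0 - \frac{23}{5}\right) 13\right) \left(-8\right) = \left(6 - \frac{299}{5}\right) \left(-8\right) = \left(- \frac{269}{5}\right) \left(-8\right) = \frac{2152}{5}$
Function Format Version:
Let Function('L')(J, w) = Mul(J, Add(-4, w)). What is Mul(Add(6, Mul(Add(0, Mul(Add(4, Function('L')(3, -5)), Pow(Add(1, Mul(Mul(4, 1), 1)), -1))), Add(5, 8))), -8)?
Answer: Rational(2152, 5) ≈ 430.40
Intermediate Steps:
Mul(Add(6, Mul(Add(0, Mul(Add(4, Function('L')(3, -5)), Pow(Add(1, Mul(Mul(4, 1), 1)), -1))), Add(5, 8))), -8) = Mul(Add(6, Mul(Add(0, Mul(Add(4, Mul(3, Add(-4, -5))), Pow(Add(1, Mul(Mul(4, 1), 1)), -1))), Add(5, 8))), -8) = Mul(Add(6, Mul(Add(0, Mul(Add(4, Mul(3, -9)), Pow(Add(1, Mul(4, 1)), -1))), 13)), -8) = Mul(Add(6, Mul(Add(0, Mul(Add(4, -27), Pow(Add(1, 4), -1))), 13)), -8) = Mul(Add(6, Mul(Add(0, Mul(-23, Pow(5, -1))), 13)), -8) = Mul(Add(6, Mul(Add(0, Mul(-23, Rational(1, 5))), 13)), -8) = Mul(Add(6, Mul(Add(0, Rational(-23, 5)), 13)), -8) = Mul(Add(6, Mul(Rational(-23, 5), 13)), -8) = Mul(Add(6, Rational(-299, 5)), -8) = Mul(Rational(-269, 5), -8) = Rational(2152, 5)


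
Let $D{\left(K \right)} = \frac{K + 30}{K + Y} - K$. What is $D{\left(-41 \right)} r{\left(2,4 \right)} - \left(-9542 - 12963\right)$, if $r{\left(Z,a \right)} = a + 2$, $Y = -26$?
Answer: $\frac{1524383}{67} \approx 22752.0$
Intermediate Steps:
$r{\left(Z,a \right)} = 2 + a$
$D{\left(K \right)} = - K + \frac{30 + K}{-26 + K}$ ($D{\left(K \right)} = \frac{K + 30}{K - 26} - K = \frac{30 + K}{-26 + K} - K = - K + \frac{30 + K}{-26 + K}$)
$D{\left(-41 \right)} r{\left(2,4 \right)} - \left(-9542 - 12963\right) = \frac{30 - \left(-41\right)^{2} + 27 \left(-41\right)}{-26 - 41} \left(2 + 4\right) - \left(-9542 - 12963\right) = \frac{30 - 1681 - 1107}{-67} \cdot 6 - \left(-9542 - 12963\right) = - \frac{30 - 1681 - 1107}{67} \cdot 6 - -22505 = \left(- \frac{1}{67}\right) \left(-2758\right) 6 + 22505 = \frac{2758}{67} \cdot 6 + 22505 = \frac{16548}{67} + 22505 = \frac{1524383}{67}$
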